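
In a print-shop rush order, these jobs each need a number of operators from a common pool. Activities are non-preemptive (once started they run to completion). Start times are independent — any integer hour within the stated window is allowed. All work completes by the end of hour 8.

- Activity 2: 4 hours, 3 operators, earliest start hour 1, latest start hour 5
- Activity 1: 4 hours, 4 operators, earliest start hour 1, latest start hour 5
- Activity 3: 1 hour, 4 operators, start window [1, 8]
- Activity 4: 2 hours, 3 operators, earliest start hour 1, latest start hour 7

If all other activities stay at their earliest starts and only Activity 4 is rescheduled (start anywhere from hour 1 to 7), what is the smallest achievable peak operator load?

11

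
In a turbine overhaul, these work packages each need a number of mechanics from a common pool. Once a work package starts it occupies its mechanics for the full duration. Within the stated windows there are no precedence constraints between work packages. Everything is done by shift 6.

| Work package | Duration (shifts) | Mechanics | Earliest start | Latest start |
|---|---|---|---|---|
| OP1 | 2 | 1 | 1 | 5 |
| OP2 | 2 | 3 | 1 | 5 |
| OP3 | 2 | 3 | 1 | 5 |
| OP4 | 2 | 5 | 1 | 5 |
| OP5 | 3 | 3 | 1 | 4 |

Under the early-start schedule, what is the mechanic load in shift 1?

15

At early start, shift 1 has: OP1, OP2, OP3, OP4, OP5.
Demand: 1 + 3 + 3 + 5 + 3 = 15.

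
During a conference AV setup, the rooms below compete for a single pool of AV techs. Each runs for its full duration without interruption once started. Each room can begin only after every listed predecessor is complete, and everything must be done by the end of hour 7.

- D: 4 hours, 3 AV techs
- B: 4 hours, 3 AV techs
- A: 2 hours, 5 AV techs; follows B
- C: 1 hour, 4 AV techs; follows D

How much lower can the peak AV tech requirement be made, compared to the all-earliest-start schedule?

Early-start peak: h1:6  h2:6  h3:6  h4:6  h5:9  h6:5  h7:0 ⇒ 9.
Leveled (D@1, B@1, A@5, C@7): h1:6  h2:6  h3:6  h4:6  h5:5  h6:5  h7:4 ⇒ 6.
Reduction 9 − 6 = 3.

3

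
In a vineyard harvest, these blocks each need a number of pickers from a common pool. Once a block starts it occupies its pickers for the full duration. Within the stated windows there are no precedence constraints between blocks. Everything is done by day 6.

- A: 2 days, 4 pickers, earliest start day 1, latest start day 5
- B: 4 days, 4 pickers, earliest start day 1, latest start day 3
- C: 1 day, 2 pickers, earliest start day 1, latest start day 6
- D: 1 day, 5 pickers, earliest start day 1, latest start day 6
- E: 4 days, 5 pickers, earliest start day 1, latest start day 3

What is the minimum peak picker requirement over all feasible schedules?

Early-start (A@1, B@1, C@1, D@1, E@1) gives peak 20: d1:20  d2:13  d3:9  d4:9  d5:0  d6:0.
Shift B→2, C→6, E→3.
Schedule A@1, B@2, C@6, D@1, E@3: d1:9  d2:8  d3:9  d4:9  d5:9  d6:7 — peak 9.
Total picker-days = 51 over 6 days ⇒ peak ≥ ⌈51/6⌉ = 9, so 9 is optimal.

9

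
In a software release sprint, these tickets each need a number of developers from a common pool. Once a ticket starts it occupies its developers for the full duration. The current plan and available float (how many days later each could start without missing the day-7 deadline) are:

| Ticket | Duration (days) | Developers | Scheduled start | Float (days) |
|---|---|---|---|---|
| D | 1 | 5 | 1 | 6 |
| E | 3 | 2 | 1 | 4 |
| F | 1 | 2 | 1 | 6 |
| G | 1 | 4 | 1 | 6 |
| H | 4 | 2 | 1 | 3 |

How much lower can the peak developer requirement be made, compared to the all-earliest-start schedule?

10

Early-start peak: d1:15  d2:4  d3:4  d4:2  d5:0  d6:0  d7:0 ⇒ 15.
Leveled (D@1, E@2, F@2, G@7, H@3): d1:5  d2:4  d3:4  d4:4  d5:2  d6:2  d7:4 ⇒ 5.
Reduction 15 − 5 = 10.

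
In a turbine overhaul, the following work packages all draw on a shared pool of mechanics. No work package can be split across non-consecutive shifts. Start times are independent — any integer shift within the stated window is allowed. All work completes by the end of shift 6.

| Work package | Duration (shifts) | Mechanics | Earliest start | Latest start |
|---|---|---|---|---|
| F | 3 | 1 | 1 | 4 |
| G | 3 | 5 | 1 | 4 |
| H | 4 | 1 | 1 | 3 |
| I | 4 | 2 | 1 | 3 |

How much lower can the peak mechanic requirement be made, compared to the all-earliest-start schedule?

Early-start peak: s1:9  s2:9  s3:9  s4:3  s5:0  s6:0 ⇒ 9.
Leveled (F@1, G@4, H@1, I@1): s1:4  s2:4  s3:4  s4:8  s5:5  s6:5 ⇒ 8.
Reduction 9 − 8 = 1.

1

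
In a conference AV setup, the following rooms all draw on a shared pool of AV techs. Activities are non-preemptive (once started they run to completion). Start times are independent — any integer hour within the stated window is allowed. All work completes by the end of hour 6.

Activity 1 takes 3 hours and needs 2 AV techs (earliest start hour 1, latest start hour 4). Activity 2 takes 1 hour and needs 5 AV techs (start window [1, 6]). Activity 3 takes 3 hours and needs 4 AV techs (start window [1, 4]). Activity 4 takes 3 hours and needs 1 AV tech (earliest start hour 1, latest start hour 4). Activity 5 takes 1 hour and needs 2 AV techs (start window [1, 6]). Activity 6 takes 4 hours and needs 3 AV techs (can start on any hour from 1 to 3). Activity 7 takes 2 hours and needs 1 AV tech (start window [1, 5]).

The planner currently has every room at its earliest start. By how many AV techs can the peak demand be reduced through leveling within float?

Early-start peak: h1:18  h2:11  h3:10  h4:3  h5:0  h6:0 ⇒ 18.
Leveled (Activity 1@1, Activity 2@1, Activity 3@4, Activity 4@1, Activity 5@2, Activity 6@2, Activity 7@3): h1:8  h2:8  h3:7  h4:8  h5:7  h6:4 ⇒ 8.
Reduction 18 − 8 = 10.

10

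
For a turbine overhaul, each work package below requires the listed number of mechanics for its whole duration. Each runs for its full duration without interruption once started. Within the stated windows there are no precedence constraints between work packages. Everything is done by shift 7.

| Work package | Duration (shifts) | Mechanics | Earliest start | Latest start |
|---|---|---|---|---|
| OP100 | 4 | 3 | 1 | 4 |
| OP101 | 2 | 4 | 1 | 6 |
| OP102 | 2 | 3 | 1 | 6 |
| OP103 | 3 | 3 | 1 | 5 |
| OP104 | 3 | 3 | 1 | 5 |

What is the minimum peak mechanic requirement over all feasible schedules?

7

Early-start (OP100@1, OP101@1, OP102@1, OP103@1, OP104@1) gives peak 16: s1:16  s2:16  s3:9  s4:3  s5:0  s6:0  s7:0.
Shift OP102→3, OP103→5, OP104→5.
Schedule OP100@1, OP101@1, OP102@3, OP103@5, OP104@5: s1:7  s2:7  s3:6  s4:6  s5:6  s6:6  s7:6 — peak 7.
Total mechanic-shifts = 44 over 7 shifts ⇒ peak ≥ ⌈44/7⌉ = 7, so 7 is optimal.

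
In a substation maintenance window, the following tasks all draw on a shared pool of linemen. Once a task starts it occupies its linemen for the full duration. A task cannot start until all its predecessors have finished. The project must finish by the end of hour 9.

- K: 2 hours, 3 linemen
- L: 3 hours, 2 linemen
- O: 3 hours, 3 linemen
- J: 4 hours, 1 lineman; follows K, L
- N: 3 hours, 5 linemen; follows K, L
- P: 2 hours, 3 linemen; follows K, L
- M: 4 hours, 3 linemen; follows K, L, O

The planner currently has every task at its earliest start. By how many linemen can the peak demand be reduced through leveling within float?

Early-start peak: h1:8  h2:8  h3:5  h4:12  h5:12  h6:9  h7:4  h8:0  h9:0 ⇒ 12.
Leveled (K@1, L@1, O@1, J@4, N@4, P@4, M@6): h1:8  h2:8  h3:5  h4:9  h5:9  h6:9  h7:4  h8:3  h9:3 ⇒ 9.
Reduction 12 − 9 = 3.

3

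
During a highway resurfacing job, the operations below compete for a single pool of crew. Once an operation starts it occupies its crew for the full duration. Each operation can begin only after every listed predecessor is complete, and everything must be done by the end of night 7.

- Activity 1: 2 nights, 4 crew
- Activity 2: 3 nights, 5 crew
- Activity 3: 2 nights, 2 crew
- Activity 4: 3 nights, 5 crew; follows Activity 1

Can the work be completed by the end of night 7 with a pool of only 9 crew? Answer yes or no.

yes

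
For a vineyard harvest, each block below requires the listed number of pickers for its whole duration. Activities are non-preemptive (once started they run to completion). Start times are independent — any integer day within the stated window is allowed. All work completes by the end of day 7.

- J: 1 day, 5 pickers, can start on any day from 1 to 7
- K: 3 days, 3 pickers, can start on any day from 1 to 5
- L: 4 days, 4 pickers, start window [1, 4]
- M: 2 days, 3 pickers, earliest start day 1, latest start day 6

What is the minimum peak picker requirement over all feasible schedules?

7

Early-start (J@1, K@1, L@1, M@1) gives peak 15: d1:15  d2:10  d3:7  d4:4  d5:0  d6:0  d7:0.
Shift K→2, L→2, M→5.
Schedule J@1, K@2, L@2, M@5: d1:5  d2:7  d3:7  d4:7  d5:7  d6:3  d7:0 — peak 7.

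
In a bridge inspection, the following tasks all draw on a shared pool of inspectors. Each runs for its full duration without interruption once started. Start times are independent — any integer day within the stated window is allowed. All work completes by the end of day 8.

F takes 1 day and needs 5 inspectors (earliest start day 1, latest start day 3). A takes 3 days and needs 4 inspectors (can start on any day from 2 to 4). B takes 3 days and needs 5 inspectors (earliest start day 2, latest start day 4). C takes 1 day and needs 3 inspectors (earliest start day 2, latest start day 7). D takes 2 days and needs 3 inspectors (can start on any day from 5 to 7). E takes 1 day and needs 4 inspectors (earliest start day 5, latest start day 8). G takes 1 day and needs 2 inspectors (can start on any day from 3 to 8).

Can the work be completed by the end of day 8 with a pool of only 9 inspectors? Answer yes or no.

yes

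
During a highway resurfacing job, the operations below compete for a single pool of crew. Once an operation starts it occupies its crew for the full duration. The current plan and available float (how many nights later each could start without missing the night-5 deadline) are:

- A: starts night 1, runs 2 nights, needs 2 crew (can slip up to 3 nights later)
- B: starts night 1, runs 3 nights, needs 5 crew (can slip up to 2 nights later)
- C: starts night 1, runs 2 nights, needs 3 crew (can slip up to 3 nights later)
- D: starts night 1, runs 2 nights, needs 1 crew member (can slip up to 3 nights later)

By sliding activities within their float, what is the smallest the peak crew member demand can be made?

Early-start (A@1, B@1, C@1, D@1) gives peak 11: n1:11  n2:11  n3:5  n4:0  n5:0.
Shift B→3.
Schedule A@1, B@3, C@1, D@1: n1:6  n2:6  n3:5  n4:5  n5:5 — peak 6.
Total crew member-nights = 27 over 5 nights ⇒ peak ≥ ⌈27/5⌉ = 6, so 6 is optimal.

6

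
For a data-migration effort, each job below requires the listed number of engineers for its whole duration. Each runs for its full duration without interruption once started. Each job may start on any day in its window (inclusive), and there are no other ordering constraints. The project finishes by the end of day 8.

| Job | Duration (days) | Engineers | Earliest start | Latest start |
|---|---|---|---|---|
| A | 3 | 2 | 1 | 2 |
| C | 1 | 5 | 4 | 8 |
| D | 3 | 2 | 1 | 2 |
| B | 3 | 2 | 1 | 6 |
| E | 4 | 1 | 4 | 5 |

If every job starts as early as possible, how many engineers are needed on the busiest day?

6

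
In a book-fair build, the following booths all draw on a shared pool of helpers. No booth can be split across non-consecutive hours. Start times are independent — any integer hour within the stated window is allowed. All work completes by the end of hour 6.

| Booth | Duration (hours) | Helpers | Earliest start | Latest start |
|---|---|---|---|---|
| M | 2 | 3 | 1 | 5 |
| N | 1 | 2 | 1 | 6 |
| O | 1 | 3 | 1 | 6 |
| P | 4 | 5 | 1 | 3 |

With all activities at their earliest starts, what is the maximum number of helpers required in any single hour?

Early-start schedule: M@1, N@1, O@1, P@1.
Load per hour: hour 1: 13, hour 2: 8, hour 3: 5, hour 4: 5, hour 5: 0, hour 6: 0.
Peak is 13.

13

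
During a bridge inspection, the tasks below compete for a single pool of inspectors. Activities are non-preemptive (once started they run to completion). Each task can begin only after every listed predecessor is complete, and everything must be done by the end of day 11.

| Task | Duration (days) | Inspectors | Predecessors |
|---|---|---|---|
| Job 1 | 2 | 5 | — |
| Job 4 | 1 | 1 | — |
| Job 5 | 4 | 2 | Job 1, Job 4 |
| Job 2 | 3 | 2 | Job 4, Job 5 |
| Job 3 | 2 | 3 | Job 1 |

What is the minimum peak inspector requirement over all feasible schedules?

5

Early-start (Job 1@1, Job 4@1, Job 5@3, Job 2@7, Job 3@3) gives peak 6: d1:6  d2:5  d3:5  d4:5  d5:2  d6:2  d7:2  d8:2  d9:2  d10:0  d11:0.
Shift Job 4→3, Job 5→4, Job 2→8.
Schedule Job 1@1, Job 4@3, Job 5@4, Job 2@8, Job 3@3: d1:5  d2:5  d3:4  d4:5  d5:2  d6:2  d7:2  d8:2  d9:2  d10:2  d11:0 — peak 5.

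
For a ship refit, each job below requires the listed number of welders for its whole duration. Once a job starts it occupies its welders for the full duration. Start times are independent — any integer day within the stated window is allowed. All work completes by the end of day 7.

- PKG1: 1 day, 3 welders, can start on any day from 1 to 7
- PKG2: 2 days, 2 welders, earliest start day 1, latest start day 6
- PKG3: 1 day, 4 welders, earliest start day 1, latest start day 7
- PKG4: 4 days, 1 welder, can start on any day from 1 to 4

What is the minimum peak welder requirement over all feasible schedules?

Early-start (PKG1@1, PKG2@1, PKG3@1, PKG4@1) gives peak 10: d1:10  d2:3  d3:1  d4:1  d5:0  d6:0  d7:0.
Shift PKG2→2, PKG3→5.
Schedule PKG1@1, PKG2@2, PKG3@5, PKG4@1: d1:4  d2:3  d3:3  d4:1  d5:4  d6:0  d7:0 — peak 4.

4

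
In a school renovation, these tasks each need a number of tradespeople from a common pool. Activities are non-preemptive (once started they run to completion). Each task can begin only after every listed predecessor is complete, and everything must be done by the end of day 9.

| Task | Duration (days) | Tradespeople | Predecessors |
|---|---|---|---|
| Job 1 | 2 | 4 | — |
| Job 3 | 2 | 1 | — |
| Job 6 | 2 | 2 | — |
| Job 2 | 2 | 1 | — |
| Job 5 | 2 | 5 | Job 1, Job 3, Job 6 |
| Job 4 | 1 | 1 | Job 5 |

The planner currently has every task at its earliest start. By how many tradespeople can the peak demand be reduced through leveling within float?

3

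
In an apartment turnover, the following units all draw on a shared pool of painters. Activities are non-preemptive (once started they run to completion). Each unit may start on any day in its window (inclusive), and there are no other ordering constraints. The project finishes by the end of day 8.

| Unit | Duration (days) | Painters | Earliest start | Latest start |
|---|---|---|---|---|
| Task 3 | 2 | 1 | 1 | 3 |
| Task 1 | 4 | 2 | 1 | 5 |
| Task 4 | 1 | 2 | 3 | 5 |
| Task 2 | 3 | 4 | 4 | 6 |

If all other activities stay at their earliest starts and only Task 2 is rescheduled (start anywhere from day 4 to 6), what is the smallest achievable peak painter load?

4

Task 2@4: d1:3  d2:3  d3:4  d4:6  d5:4  d6:4  d7:0  d8:0 → peak 6
Task 2@5: d1:3  d2:3  d3:4  d4:2  d5:4  d6:4  d7:4  d8:0 → peak 4
Task 2@6: d1:3  d2:3  d3:4  d4:2  d5:0  d6:4  d7:4  d8:4 → peak 4
Best is Task 2@5, peak 4.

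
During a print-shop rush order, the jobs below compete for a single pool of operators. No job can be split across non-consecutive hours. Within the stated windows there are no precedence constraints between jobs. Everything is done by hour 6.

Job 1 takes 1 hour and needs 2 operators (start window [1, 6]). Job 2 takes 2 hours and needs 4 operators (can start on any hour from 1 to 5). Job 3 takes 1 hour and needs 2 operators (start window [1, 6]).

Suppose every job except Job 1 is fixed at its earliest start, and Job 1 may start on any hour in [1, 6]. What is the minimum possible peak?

6

Job 1@1: h1:8  h2:4  h3:0  h4:0  h5:0  h6:0 → peak 8
Job 1@2: h1:6  h2:6  h3:0  h4:0  h5:0  h6:0 → peak 6
Job 1@3: h1:6  h2:4  h3:2  h4:0  h5:0  h6:0 → peak 6
Job 1@4: h1:6  h2:4  h3:0  h4:2  h5:0  h6:0 → peak 6
Job 1@5: h1:6  h2:4  h3:0  h4:0  h5:2  h6:0 → peak 6
Job 1@6: h1:6  h2:4  h3:0  h4:0  h5:0  h6:2 → peak 6
Best is Job 1@2, peak 6.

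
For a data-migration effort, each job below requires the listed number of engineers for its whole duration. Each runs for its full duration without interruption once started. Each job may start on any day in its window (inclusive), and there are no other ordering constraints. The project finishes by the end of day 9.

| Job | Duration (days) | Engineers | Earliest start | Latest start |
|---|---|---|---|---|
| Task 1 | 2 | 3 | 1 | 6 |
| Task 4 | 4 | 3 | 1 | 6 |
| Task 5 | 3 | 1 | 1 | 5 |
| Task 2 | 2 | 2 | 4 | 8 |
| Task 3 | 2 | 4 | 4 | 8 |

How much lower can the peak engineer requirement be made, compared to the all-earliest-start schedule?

4

Early-start peak: d1:7  d2:7  d3:4  d4:9  d5:6  d6:0  d7:0  d8:0  d9:0 ⇒ 9.
Leveled (Task 1@1, Task 4@3, Task 5@1, Task 2@4, Task 3@7): d1:4  d2:4  d3:4  d4:5  d5:5  d6:3  d7:4  d8:4  d9:0 ⇒ 5.
Reduction 9 − 5 = 4.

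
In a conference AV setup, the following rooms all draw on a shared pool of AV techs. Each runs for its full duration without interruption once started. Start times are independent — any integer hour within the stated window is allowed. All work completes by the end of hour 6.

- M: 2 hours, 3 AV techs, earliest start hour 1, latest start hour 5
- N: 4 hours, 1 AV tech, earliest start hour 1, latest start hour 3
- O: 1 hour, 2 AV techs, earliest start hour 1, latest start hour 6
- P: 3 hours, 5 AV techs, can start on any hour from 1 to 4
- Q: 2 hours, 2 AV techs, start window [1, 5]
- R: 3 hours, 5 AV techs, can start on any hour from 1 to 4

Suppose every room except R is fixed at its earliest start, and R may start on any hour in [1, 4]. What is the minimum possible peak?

R@1: h1:18  h2:16  h3:11  h4:1  h5:0  h6:0 → peak 18
R@2: h1:13  h2:16  h3:11  h4:6  h5:0  h6:0 → peak 16
R@3: h1:13  h2:11  h3:11  h4:6  h5:5  h6:0 → peak 13
R@4: h1:13  h2:11  h3:6  h4:6  h5:5  h6:5 → peak 13
Best is R@3, peak 13.

13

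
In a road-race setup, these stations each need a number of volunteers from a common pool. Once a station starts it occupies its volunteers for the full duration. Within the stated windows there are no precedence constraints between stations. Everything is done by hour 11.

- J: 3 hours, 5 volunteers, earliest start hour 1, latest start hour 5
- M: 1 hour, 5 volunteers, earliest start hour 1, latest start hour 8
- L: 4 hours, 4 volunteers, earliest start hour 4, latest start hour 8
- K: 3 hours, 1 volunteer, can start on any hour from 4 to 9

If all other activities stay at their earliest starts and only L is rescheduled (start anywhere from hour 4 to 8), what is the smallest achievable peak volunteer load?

L@4: h1:10  h2:5  h3:5  h4:5  h5:5  h6:5  h7:4  h8:0  h9:0  h10:0  h11:0 → peak 10
L@5: h1:10  h2:5  h3:5  h4:1  h5:5  h6:5  h7:4  h8:4  h9:0  h10:0  h11:0 → peak 10
L@6: h1:10  h2:5  h3:5  h4:1  h5:1  h6:5  h7:4  h8:4  h9:4  h10:0  h11:0 → peak 10
L@7: h1:10  h2:5  h3:5  h4:1  h5:1  h6:1  h7:4  h8:4  h9:4  h10:4  h11:0 → peak 10
L@8: h1:10  h2:5  h3:5  h4:1  h5:1  h6:1  h7:0  h8:4  h9:4  h10:4  h11:4 → peak 10
Best is L@4, peak 10.

10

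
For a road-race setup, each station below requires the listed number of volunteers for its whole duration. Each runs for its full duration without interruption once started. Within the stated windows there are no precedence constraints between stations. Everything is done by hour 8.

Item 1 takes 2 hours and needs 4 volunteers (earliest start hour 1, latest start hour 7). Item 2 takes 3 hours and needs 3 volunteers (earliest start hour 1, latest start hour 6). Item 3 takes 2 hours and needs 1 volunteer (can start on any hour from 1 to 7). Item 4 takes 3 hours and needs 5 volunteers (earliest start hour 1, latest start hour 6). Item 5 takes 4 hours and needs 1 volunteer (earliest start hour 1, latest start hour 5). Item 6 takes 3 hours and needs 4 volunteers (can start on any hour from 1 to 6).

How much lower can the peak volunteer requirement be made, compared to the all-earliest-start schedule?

11

Early-start peak: h1:18  h2:18  h3:13  h4:1  h5:0  h6:0  h7:0  h8:0 ⇒ 18.
Leveled (Item 1@1, Item 2@1, Item 3@4, Item 4@6, Item 5@4, Item 6@3): h1:7  h2:7  h3:7  h4:6  h5:6  h6:6  h7:6  h8:5 ⇒ 7.
Reduction 18 − 7 = 11.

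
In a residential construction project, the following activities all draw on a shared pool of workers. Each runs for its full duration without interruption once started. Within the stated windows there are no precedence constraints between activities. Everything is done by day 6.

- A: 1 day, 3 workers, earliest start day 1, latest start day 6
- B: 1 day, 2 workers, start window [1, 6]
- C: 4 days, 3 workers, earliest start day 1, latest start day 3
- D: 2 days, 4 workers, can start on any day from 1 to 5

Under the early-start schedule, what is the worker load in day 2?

At early start, day 2 has: C, D.
Demand: 3 + 4 = 7.

7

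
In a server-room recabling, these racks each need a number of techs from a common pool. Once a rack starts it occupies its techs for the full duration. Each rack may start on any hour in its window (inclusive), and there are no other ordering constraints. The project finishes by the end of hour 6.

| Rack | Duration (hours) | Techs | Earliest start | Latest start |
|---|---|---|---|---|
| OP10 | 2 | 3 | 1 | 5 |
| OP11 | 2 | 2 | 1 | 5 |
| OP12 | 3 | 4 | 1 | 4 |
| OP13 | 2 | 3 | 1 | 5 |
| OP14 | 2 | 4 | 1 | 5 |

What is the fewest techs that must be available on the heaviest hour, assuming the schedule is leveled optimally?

Early-start (OP10@1, OP11@1, OP12@1, OP13@1, OP14@1) gives peak 16: h1:16  h2:16  h3:4  h4:0  h5:0  h6:0.
Shift OP11→3, OP13→4, OP14→5.
Schedule OP10@1, OP11@3, OP12@1, OP13@4, OP14@5: h1:7  h2:7  h3:6  h4:5  h5:7  h6:4 — peak 7.

7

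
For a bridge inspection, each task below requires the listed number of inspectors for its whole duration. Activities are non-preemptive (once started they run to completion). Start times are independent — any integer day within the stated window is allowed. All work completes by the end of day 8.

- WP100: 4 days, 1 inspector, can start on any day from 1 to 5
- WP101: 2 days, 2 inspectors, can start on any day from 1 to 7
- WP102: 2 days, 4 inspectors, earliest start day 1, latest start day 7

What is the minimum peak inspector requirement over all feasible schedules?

4

Early-start (WP100@1, WP101@1, WP102@1) gives peak 7: d1:7  d2:7  d3:1  d4:1  d5:0  d6:0  d7:0  d8:0.
Shift WP102→5.
Schedule WP100@1, WP101@1, WP102@5: d1:3  d2:3  d3:1  d4:1  d5:4  d6:4  d7:0  d8:0 — peak 4.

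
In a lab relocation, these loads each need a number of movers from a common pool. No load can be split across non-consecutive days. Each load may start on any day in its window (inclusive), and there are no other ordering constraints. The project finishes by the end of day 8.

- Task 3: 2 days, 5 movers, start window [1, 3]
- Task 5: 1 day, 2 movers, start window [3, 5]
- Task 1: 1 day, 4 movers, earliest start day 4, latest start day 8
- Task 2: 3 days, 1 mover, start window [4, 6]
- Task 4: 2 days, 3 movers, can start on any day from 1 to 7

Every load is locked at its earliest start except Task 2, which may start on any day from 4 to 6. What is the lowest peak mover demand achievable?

8

Task 2@4: d1:8  d2:8  d3:2  d4:5  d5:1  d6:1  d7:0  d8:0 → peak 8
Task 2@5: d1:8  d2:8  d3:2  d4:4  d5:1  d6:1  d7:1  d8:0 → peak 8
Task 2@6: d1:8  d2:8  d3:2  d4:4  d5:0  d6:1  d7:1  d8:1 → peak 8
Best is Task 2@4, peak 8.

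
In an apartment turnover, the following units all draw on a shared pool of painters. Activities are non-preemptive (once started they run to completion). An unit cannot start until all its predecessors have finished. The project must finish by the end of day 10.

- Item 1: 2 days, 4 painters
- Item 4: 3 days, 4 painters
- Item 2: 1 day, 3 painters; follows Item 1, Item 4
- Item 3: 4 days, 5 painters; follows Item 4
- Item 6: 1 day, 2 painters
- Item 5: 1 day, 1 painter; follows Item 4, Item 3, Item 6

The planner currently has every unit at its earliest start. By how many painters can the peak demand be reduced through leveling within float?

4

Early-start peak: d1:10  d2:8  d3:4  d4:8  d5:5  d6:5  d7:5  d8:1  d9:0  d10:0 ⇒ 10.
Leveled (Item 1@1, Item 4@3, Item 2@10, Item 3@6, Item 6@1, Item 5@10): d1:6  d2:4  d3:4  d4:4  d5:4  d6:5  d7:5  d8:5  d9:5  d10:4 ⇒ 6.
Reduction 10 − 6 = 4.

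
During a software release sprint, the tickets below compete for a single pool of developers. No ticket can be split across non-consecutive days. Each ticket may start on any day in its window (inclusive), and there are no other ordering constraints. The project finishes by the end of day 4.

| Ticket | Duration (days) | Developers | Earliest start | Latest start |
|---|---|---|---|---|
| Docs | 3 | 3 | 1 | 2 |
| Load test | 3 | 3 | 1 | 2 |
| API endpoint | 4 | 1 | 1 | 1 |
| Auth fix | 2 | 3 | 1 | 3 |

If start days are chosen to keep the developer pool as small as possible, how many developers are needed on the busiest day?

10

Schedule Docs@1, Load test@1, API endpoint@1, Auth fix@1: d1:10  d2:10  d3:7  d4:1 — peak 10.
No arrangement of the 12 feasible schedules does better.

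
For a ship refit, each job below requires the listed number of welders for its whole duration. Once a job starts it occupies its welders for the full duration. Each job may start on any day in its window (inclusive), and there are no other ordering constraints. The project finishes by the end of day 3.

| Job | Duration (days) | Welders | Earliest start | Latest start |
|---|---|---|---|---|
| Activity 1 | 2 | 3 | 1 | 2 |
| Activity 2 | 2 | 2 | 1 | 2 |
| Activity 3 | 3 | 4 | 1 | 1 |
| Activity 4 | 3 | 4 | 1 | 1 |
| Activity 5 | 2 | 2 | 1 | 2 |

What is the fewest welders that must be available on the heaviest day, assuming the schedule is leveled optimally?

15

Schedule Activity 1@1, Activity 2@1, Activity 3@1, Activity 4@1, Activity 5@1: d1:15  d2:15  d3:8 — peak 15.
No arrangement of the 8 feasible schedules does better.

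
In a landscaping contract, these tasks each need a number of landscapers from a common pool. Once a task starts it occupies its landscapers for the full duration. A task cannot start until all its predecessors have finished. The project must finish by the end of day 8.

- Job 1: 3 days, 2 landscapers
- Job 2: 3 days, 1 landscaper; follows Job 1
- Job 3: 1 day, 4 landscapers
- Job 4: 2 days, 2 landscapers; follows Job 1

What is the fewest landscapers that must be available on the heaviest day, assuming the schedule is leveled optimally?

4

Early-start (Job 1@1, Job 2@4, Job 3@1, Job 4@4) gives peak 6: d1:6  d2:2  d3:2  d4:3  d5:3  d6:1  d7:0  d8:0.
Shift Job 3→7.
Schedule Job 1@1, Job 2@4, Job 3@7, Job 4@4: d1:2  d2:2  d3:2  d4:3  d5:3  d6:1  d7:4  d8:0 — peak 4.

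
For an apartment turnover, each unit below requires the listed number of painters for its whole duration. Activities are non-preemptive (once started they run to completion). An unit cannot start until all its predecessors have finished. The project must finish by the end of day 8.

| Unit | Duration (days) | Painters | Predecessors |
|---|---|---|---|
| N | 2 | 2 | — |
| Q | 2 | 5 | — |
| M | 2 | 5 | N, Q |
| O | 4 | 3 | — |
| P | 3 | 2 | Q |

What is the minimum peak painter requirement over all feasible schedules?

Early-start (N@1, Q@1, M@3, O@1, P@3) gives peak 10: d1:10  d2:10  d3:10  d4:10  d5:2  d6:0  d7:0  d8:0.
Shift O→5.
Schedule N@1, Q@1, M@3, O@5, P@3: d1:7  d2:7  d3:7  d4:7  d5:5  d6:3  d7:3  d8:3 — peak 7.

7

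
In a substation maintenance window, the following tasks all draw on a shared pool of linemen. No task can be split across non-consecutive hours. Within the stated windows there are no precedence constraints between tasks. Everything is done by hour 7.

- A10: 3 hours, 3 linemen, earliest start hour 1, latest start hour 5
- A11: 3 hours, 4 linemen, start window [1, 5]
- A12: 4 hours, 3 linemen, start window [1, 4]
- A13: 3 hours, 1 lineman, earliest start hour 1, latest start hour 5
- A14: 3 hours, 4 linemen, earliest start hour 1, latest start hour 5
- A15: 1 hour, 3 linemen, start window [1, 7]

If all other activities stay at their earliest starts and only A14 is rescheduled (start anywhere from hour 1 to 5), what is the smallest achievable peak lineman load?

14

A14@1: h1:18  h2:15  h3:15  h4:3  h5:0  h6:0  h7:0 → peak 18
A14@2: h1:14  h2:15  h3:15  h4:7  h5:0  h6:0  h7:0 → peak 15
A14@3: h1:14  h2:11  h3:15  h4:7  h5:4  h6:0  h7:0 → peak 15
A14@4: h1:14  h2:11  h3:11  h4:7  h5:4  h6:4  h7:0 → peak 14
A14@5: h1:14  h2:11  h3:11  h4:3  h5:4  h6:4  h7:4 → peak 14
Best is A14@4, peak 14.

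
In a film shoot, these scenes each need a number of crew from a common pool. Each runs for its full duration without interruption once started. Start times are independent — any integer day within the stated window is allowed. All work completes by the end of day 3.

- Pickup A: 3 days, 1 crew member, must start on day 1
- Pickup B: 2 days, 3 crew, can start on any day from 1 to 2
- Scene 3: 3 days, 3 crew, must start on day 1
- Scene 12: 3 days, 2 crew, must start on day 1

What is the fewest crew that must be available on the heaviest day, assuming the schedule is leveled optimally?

9

Schedule Pickup A@1, Pickup B@1, Scene 3@1, Scene 12@1: d1:9  d2:9  d3:6 — peak 9.
No arrangement of the 2 feasible schedules does better.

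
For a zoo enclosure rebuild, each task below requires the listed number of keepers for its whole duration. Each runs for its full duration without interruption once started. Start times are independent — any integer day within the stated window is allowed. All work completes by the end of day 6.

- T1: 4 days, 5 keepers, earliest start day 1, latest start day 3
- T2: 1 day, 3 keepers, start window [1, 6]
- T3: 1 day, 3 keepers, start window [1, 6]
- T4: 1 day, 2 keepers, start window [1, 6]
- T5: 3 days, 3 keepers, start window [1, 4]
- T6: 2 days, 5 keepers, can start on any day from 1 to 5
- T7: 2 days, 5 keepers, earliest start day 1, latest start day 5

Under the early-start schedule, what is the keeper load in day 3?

8

At early start, day 3 has: T1, T5.
Demand: 5 + 3 = 8.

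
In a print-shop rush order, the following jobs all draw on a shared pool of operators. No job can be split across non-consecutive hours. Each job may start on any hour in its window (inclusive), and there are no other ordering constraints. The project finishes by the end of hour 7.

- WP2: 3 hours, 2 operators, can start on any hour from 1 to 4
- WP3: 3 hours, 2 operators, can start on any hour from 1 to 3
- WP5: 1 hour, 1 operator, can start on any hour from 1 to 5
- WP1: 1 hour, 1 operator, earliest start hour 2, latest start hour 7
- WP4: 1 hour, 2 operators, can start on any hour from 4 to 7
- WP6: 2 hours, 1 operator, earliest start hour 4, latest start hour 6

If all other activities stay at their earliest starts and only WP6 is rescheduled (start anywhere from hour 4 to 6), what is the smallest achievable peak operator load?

5

WP6@4: h1:5  h2:5  h3:4  h4:3  h5:1  h6:0  h7:0 → peak 5
WP6@5: h1:5  h2:5  h3:4  h4:2  h5:1  h6:1  h7:0 → peak 5
WP6@6: h1:5  h2:5  h3:4  h4:2  h5:0  h6:1  h7:1 → peak 5
Best is WP6@4, peak 5.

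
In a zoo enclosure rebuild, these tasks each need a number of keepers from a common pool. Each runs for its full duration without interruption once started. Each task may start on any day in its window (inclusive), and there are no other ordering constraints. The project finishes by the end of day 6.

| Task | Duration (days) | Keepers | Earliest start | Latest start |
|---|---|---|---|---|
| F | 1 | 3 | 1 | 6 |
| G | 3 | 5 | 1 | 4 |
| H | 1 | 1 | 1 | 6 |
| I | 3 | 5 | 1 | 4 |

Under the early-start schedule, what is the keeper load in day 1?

At early start, day 1 has: F, G, H, I.
Demand: 3 + 5 + 1 + 5 = 14.

14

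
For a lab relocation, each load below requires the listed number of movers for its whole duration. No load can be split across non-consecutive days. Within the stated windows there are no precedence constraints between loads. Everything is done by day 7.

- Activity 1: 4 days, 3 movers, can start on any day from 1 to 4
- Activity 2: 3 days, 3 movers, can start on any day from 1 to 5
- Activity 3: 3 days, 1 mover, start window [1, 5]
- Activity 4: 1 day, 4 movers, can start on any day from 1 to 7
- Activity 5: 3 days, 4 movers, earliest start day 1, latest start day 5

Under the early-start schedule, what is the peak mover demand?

Early-start schedule: Activity 1@1, Activity 2@1, Activity 3@1, Activity 4@1, Activity 5@1.
Load per day: day 1: 15, day 2: 11, day 3: 11, day 4: 3, day 5: 0, day 6: 0, day 7: 0.
Peak is 15.

15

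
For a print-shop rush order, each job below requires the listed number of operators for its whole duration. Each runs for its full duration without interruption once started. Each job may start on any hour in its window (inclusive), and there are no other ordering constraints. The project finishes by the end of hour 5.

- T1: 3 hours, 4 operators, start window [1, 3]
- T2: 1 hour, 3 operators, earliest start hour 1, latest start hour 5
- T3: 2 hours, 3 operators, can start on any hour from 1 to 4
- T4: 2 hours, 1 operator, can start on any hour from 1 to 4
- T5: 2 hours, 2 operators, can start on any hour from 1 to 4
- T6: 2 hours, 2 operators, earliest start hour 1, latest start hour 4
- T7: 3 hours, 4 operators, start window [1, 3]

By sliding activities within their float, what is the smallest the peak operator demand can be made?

9

Early-start (T1@1, T2@1, T3@1, T4@1, T5@1, T6@1, T7@1) gives peak 19: h1:19  h2:16  h3:8  h4:0  h5:0.
Shift T3→4, T4→2, T6→4, T7→3.
Schedule T1@1, T2@1, T3@4, T4@2, T5@1, T6@4, T7@3: h1:9  h2:7  h3:9  h4:9  h5:9 — peak 9.
Total operator-hours = 43 over 5 hours ⇒ peak ≥ ⌈43/5⌉ = 9, so 9 is optimal.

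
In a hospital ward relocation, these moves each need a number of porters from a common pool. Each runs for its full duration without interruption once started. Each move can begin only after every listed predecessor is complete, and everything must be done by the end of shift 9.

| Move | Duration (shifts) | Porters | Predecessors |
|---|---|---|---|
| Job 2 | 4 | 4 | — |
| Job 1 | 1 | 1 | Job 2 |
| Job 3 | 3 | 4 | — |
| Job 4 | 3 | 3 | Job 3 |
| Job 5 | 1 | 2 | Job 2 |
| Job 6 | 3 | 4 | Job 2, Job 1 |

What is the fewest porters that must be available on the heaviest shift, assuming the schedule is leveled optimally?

8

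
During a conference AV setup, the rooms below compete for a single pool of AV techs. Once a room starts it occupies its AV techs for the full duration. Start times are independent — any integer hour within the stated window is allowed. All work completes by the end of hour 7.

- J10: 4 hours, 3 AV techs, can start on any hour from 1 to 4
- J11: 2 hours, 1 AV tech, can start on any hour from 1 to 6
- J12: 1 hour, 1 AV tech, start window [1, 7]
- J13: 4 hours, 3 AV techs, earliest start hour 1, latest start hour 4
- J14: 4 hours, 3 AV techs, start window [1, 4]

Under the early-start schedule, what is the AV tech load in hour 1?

11

At early start, hour 1 has: J10, J11, J12, J13, J14.
Demand: 3 + 1 + 1 + 3 + 3 = 11.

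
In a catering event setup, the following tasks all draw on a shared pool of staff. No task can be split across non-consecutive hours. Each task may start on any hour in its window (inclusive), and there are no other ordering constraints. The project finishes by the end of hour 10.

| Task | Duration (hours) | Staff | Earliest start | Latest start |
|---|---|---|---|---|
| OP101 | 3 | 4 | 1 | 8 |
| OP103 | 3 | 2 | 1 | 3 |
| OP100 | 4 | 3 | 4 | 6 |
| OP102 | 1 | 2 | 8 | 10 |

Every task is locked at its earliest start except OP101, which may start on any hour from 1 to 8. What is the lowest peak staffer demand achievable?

6

OP101@1: h1:6  h2:6  h3:6  h4:3  h5:3  h6:3  h7:3  h8:2  h9:0  h10:0 → peak 6
OP101@2: h1:2  h2:6  h3:6  h4:7  h5:3  h6:3  h7:3  h8:2  h9:0  h10:0 → peak 7
OP101@3: h1:2  h2:2  h3:6  h4:7  h5:7  h6:3  h7:3  h8:2  h9:0  h10:0 → peak 7
OP101@4: h1:2  h2:2  h3:2  h4:7  h5:7  h6:7  h7:3  h8:2  h9:0  h10:0 → peak 7
OP101@5: h1:2  h2:2  h3:2  h4:3  h5:7  h6:7  h7:7  h8:2  h9:0  h10:0 → peak 7
OP101@6: h1:2  h2:2  h3:2  h4:3  h5:3  h6:7  h7:7  h8:6  h9:0  h10:0 → peak 7
OP101@7: h1:2  h2:2  h3:2  h4:3  h5:3  h6:3  h7:7  h8:6  h9:4  h10:0 → peak 7
OP101@8: h1:2  h2:2  h3:2  h4:3  h5:3  h6:3  h7:3  h8:6  h9:4  h10:4 → peak 6
Best is OP101@1, peak 6.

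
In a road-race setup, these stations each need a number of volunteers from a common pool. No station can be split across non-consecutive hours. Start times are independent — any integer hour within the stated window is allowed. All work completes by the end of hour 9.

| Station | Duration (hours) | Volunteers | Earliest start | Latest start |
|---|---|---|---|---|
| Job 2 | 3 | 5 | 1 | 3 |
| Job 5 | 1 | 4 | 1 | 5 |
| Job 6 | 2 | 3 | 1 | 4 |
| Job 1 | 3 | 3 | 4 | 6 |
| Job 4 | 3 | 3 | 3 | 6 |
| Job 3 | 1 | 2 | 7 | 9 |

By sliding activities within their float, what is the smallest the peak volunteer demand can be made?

Early-start (Job 2@1, Job 5@1, Job 6@1, Job 1@4, Job 4@3, Job 3@7) gives peak 12: h1:12  h2:8  h3:8  h4:6  h5:6  h6:3  h7:2  h8:0  h9:0.
Shift Job 5→4, Job 6→4, Job 1→5, Job 4→6, Job 3→8.
Schedule Job 2@1, Job 5@4, Job 6@4, Job 1@5, Job 4@6, Job 3@8: h1:5  h2:5  h3:5  h4:7  h5:6  h6:6  h7:6  h8:5  h9:0 — peak 7.

7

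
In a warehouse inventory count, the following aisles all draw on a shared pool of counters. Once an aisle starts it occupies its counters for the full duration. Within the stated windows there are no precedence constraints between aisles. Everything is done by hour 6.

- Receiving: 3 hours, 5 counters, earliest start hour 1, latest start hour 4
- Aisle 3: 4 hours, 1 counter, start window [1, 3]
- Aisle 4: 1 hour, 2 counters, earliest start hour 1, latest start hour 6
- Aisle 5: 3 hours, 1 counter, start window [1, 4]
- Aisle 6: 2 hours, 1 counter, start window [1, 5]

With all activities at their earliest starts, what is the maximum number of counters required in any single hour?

Early-start schedule: Receiving@1, Aisle 3@1, Aisle 4@1, Aisle 5@1, Aisle 6@1.
Load per hour: hour 1: 10, hour 2: 8, hour 3: 7, hour 4: 1, hour 5: 0, hour 6: 0.
Peak is 10.

10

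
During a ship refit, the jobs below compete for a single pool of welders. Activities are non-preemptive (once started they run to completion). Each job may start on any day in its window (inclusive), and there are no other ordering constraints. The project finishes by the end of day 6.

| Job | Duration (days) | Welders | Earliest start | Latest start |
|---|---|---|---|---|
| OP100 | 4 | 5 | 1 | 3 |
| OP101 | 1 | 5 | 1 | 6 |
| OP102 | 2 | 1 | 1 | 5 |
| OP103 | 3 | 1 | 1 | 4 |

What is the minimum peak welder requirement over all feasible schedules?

6

Early-start (OP100@1, OP101@1, OP102@1, OP103@1) gives peak 12: d1:12  d2:7  d3:6  d4:5  d5:0  d6:0.
Shift OP101→5, OP103→3.
Schedule OP100@1, OP101@5, OP102@1, OP103@3: d1:6  d2:6  d3:6  d4:6  d5:6  d6:0 — peak 6.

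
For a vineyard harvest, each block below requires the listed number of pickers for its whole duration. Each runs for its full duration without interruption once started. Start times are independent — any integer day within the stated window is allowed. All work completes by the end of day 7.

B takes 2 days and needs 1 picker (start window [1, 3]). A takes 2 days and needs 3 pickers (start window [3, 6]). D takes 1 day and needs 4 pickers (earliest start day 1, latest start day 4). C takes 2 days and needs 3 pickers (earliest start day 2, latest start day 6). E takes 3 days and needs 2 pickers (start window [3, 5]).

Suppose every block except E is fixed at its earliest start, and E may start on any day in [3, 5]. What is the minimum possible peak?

E@3: d1:5  d2:4  d3:8  d4:5  d5:2  d6:0  d7:0 → peak 8
E@4: d1:5  d2:4  d3:6  d4:5  d5:2  d6:2  d7:0 → peak 6
E@5: d1:5  d2:4  d3:6  d4:3  d5:2  d6:2  d7:2 → peak 6
Best is E@4, peak 6.

6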